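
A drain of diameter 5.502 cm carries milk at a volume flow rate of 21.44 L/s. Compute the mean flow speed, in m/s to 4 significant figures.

9.018 m/s

Q = 21.44 L/s = 0.02144 m³/s.
v = Q/A = 0.02144 / 0.002378 = 9.018 m/s.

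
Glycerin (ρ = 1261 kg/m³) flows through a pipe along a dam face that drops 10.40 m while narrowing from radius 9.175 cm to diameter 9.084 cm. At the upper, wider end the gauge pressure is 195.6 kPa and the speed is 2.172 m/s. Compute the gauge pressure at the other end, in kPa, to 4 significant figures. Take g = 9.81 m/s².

P₂ = 277.7 kPa

By continuity, v₂ = v₁·A₁/A₂ = 2.172·(264.5/64.81) = 8.863 m/s.
Bernoulli: P₁ + ½ρv₁² + ρg h₁ = P₂ + ½ρv₂² + ρg h₂, so P₂ = P₁ + ½ρ(v₁² − v₂²) − ρg(h₂ − h₁).
P₂ = 195600 + ½·1261·(2.172² − 8.863²) − 1261·9.81·(−10.40) = 195600 + (-46550) − (-128700) = 277700 Pa.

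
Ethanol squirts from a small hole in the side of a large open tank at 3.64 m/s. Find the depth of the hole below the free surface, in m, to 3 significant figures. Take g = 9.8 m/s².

h = 0.676 m

Inverting v = √(2gh) gives h = v² / 2g.
h = 3.64²/(2·9.8) = 13.2/19.60 = 0.676 m.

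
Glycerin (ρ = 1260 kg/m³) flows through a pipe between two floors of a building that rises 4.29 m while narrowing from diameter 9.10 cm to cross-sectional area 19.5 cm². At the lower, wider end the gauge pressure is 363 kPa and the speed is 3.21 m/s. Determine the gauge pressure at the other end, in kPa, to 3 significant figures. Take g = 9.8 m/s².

By continuity, v₂ = v₁·A₁/A₂ = 3.21·(65.0/19.5) = 10.7 m/s.
Energy conservation along the streamline gives P₂ = P₁ − ½ρ(v₂² − v₁²) − ρg(h₂ − h₁).
P₂ = 363000 + ½·1260·(3.21² − 10.7²) − 1260·9.8·(+4.29) = 363000 + (-65700) − (53000) = 244000 Pa.

P₂ ≈ 244 kPa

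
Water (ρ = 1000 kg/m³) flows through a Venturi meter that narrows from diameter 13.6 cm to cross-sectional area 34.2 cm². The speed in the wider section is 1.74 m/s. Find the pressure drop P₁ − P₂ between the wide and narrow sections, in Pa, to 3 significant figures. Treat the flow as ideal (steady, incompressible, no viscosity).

25800 Pa

Continuity gives A₁v₁ = A₂v₂, so v₂ = (145 cm²)/(34.2 cm²) × 1.74 m/s = 7.39 m/s.
Along the horizontal streamline, P + ½ρv² is constant.
P₁ − P₂ = ½·1000·(7.39² − 1.74²) = ½·1000·51.6 = 25800 Pa.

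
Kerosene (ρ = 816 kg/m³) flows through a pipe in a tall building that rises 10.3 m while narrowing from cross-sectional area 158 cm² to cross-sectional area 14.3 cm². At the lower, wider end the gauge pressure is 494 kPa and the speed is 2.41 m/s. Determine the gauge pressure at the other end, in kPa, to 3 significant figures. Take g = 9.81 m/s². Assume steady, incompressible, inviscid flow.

Mass conservation (A₁v₁ = A₂v₂) gives v₂ = 2.41 × 158/14.3 = 26.6 m/s.
Energy conservation along the streamline gives P₂ = P₁ − ½ρ(v₂² − v₁²) − ρg(h₂ − h₁).
P₂ = 494000 + ½·816·(2.41² − 26.6²) − 816·9.81·(+10.3) = 494000 + (-287000) − (82500) = 125000 Pa.

125 kPa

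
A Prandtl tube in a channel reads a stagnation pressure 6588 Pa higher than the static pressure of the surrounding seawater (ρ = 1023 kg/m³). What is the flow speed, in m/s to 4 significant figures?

v ≈ 3.589 m/s

At the stagnation point the flow is brought to rest, so Bernoulli gives P_stag − P_static = ½ρv².
v = √(2ΔP/ρ) = √(2·6588/1023) = 3.589 m/s.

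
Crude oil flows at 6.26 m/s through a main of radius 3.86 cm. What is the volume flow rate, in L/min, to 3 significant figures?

1760 L/min

Q = A·v = 0.00468 m² × 6.26 m/s = 0.0293 m³/s.
Converting: 0.0293 m³/s × 60000 = 1760 L/min.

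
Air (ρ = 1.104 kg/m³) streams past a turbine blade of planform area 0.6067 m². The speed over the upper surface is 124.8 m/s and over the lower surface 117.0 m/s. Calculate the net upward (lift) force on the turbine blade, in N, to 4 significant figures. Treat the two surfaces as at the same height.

From P + ½ρv² = const at equal height, P_low − P_up = ½ρ(v_up² − v_low²).
ΔP = ½·1.104·(124.8² − 117.0²) = 1041 Pa.
Lift = ΔP · A = 1041 × 0.6067 = 631.6 N.

631.6 N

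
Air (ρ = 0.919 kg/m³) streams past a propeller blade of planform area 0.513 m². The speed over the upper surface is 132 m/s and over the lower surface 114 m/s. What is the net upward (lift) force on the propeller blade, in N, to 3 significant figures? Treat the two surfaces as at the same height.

From P + ½ρv² = const at equal height, P_low − P_up = ½ρ(v_up² − v_low²).
ΔP = ½·0.919·(132² − 114²) = 2030 Pa.
Lift = ΔP · A = 2030 × 0.513 = 1040 N.

F = 1040 N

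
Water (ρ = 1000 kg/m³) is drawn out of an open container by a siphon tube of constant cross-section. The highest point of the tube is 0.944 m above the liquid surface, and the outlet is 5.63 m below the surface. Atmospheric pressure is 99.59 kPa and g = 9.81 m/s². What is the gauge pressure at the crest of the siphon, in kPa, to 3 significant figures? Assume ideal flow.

The outlet speed comes from Torricelli: v = √(2g·5.63) = 10.5 m/s.
The bore is uniform, so the speed at the crest is the same v. Bernoulli surface→crest: P_atm = P_top + ½ρv² + ρg·h_top.
P_top = 99590 − ½·1000·10.5² − 1000·9.81·0.944 = 35100 Pa. So P_gauge = P_top − P_atm = -64500 Pa.

P_gauge ≈ -64.5 kPa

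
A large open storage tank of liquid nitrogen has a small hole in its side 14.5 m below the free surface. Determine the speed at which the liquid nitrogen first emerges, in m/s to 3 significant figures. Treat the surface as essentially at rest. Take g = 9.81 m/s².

v = 16.9 m/s

With the surface at rest and both surface and jet at atmospheric pressure, Bernoulli gives ρg h = ½ρv², so v = √(2gh) = √(2·9.81·14.5) = 16.9 m/s.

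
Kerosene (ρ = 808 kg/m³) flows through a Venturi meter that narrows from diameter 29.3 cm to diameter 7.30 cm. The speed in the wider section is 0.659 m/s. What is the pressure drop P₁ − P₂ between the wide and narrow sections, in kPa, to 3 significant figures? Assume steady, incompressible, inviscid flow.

Mass conservation (A₁v₁ = A₂v₂) gives v₂ = 0.659 × 674/41.9 = 10.6 m/s.
The pipe is horizontal, so Bernoulli reduces to P₁ + ½ρv₁² = P₂ + ½ρv₂².
P₁ − P₂ = ½·808·(10.6² − 0.659²) = ½·808·112 = 45400 Pa.

ΔP ≈ 45.4 kPa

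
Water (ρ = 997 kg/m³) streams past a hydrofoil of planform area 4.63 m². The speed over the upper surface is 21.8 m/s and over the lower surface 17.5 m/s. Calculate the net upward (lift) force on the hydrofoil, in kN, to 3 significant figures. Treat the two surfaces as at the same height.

From P + ½ρv² = const at equal height, P_low − P_up = ½ρ(v_up² − v_low²).
ΔP = ½·997·(21.8² − 17.5²) = 84200 Pa.
Lift = ΔP · A = 84200 × 4.63 = 390000 N.

390 kN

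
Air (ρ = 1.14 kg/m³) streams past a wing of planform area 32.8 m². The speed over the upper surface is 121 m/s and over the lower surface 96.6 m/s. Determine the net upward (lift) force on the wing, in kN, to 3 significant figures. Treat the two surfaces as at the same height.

The faster flow above has the lower pressure; Bernoulli (same height) gives ΔP = ½ρ(v_up² − v_low²).
ΔP = ½·1.14·(121² − 96.6²) = 3030 Pa.
Lift = ΔP · A = 3030 × 32.8 = 99300 N.

F = 99.3 kN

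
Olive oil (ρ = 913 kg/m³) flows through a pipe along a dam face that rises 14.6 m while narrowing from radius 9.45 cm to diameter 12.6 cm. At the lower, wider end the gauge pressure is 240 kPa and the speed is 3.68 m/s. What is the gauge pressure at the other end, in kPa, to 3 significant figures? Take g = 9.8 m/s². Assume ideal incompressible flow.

Mass conservation (A₁v₁ = A₂v₂) gives v₂ = 3.68 × 281/125 = 8.28 m/s.
Applying Bernoulli between the two ends and solving for P₂: P₂ = P₁ + ½ρ(v₁² − v₂²) − ρgΔh.
P₂ = 240000 + ½·913·(3.68² − 8.28²) − 913·9.8·(+14.6) = 240000 + (-25100) − (131000) = 84300 Pa.

84.3 kPa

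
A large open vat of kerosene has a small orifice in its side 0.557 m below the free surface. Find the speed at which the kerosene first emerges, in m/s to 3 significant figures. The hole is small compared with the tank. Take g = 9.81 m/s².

v ≈ 3.31 m/s

Bernoulli from surface to hole (P equal, v_surface ≈ 0): v = √(2gh) = √(2×9.81×0.557) = 3.31 m/s.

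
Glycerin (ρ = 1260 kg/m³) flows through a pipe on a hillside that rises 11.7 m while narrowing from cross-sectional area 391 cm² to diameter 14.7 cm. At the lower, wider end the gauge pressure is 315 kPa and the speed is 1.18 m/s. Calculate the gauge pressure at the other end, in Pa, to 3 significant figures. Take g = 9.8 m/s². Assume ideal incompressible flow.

The volume flow rate is constant, so v₂ = (A₁/A₂)v₁ = (391/170)·1.18 = 2.72 m/s.
Energy conservation along the streamline gives P₂ = P₁ − ½ρ(v₂² − v₁²) − ρg(h₂ − h₁).
P₂ = 315000 + ½·1260·(1.18² − 2.72²) − 1260·9.8·(+11.7) = 315000 + (-3780) − (144000) = 167000 Pa.

P₂ ≈ 167000 Pa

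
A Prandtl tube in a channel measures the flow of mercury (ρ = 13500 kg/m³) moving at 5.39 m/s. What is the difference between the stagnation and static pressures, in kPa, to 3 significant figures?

ΔP = 196 kPa

Bernoulli between the free stream and the stagnation point: ½ρv² = P_stag − P_static.
ΔP = ½·13500·5.39² = 196000 Pa.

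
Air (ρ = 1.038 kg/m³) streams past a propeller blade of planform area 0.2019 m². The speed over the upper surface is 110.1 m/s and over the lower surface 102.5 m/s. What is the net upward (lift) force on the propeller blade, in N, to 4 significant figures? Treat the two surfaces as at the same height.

The faster flow above has the lower pressure; Bernoulli (same height) gives ΔP = ½ρ(v_up² − v_low²).
ΔP = ½·1.038·(110.1² − 102.5²) = 838.6 Pa.
Lift = ΔP · A = 838.6 × 0.2019 = 169.3 N.

169.3 N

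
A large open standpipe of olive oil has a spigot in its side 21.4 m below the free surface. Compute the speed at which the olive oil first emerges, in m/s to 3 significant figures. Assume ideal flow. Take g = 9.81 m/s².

20.5 m/s

Bernoulli from surface to hole (P equal, v_surface ≈ 0): v = √(2gh) = √(2×9.81×21.4) = 20.5 m/s.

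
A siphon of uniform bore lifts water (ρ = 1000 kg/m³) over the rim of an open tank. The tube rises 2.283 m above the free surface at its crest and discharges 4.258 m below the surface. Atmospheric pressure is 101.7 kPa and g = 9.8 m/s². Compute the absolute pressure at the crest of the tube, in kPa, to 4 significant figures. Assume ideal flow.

P_top = 37.60 kPa

Bernoulli surface→outlet gives ½v² = g·h_out, so v = √(2·9.8·4.258) = 9.135 m/s.
The bore is uniform, so the speed at the crest is the same v. Bernoulli surface→crest: P_atm = P_top + ½ρv² + ρg·h_top.
P_top = 101700 − ½·1000·9.135² − 1000·9.8·2.283 = 37600 Pa.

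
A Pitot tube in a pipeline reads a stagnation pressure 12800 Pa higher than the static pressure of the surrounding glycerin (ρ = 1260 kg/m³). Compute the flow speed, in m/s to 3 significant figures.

The dynamic pressure equals the rise in static pressure at the stagnation point: ΔP = ½ρv².
v = √(2ΔP/ρ) = √(2·12800/1260) = 4.51 m/s.

v ≈ 4.51 m/s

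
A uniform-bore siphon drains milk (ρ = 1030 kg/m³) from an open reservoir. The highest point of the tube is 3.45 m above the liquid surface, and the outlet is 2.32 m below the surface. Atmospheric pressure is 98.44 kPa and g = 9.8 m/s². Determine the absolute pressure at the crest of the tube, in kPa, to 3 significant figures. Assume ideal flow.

The outlet speed comes from Torricelli: v = √(2g·2.32) = 6.74 m/s.
The bore is uniform, so the speed at the crest is the same v. Bernoulli surface→crest: P_atm = P_top + ½ρv² + ρg·h_top.
P_top = 98440 − ½·1030·6.74² − 1030·9.8·3.45 = 40200 Pa.

P_top ≈ 40.2 kPa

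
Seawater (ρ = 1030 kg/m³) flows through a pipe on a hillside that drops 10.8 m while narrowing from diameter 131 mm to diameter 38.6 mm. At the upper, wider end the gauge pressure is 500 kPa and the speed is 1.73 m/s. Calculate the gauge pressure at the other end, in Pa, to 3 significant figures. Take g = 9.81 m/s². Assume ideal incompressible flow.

P₂ = 406000 Pa

By continuity, v₂ = v₁·A₁/A₂ = 1.73·(135/11.7) = 19.9 m/s.
Energy conservation along the streamline gives P₂ = P₁ − ½ρ(v₂² − v₁²) − ρg(h₂ − h₁).
P₂ = 500000 + ½·1030·(1.73² − 19.9²) − 1030·9.81·(−10.8) = 500000 + (-203000) − (-109000) = 406000 Pa.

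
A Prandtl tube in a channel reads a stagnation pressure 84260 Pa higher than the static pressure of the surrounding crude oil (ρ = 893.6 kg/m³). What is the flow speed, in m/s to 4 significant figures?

v ≈ 13.73 m/s

Bernoulli between the free stream and the stagnation point: ½ρv² = P_stag − P_static.
v = √(2ΔP/ρ) = √(2·84260/893.6) = 13.73 m/s.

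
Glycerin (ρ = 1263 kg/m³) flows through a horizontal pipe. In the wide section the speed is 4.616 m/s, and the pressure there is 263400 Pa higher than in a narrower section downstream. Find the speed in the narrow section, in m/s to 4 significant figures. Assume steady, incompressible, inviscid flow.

Along the level pipe P + ½ρv² is conserved, hence v₂² = v₁² + 2(P₁ − P₂)/ρ.
v₂ = √(4.616² + 2·263400/1263) = √(21.31 + 417.1) = 20.94 m/s.

v₂ ≈ 20.94 m/s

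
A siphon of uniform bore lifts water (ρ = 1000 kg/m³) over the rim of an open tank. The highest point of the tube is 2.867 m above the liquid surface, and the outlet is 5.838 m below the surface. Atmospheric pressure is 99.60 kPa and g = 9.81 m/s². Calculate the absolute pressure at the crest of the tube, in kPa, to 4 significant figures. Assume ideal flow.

P_top = 14.20 kPa

Bernoulli surface→outlet gives ½v² = g·h_out, so v = √(2·9.81·5.838) = 10.70 m/s.
With constant cross-section the crest speed equals v; applying Bernoulli from the surface up to the crest, P_top = P_atm − ½ρv² − ρg·h_top.
P_top = 99600 − ½·1000·10.70² − 1000·9.81·2.867 = 14200 Pa.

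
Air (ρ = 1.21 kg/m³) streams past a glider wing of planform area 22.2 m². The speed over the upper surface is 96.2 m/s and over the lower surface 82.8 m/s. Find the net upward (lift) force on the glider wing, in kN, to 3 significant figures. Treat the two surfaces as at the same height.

32.2 kN

The faster flow above has the lower pressure; Bernoulli (same height) gives ΔP = ½ρ(v_up² − v_low²).
ΔP = ½·1.21·(96.2² − 82.8²) = 1450 Pa.
Lift = ΔP · A = 1450 × 22.2 = 32200 N.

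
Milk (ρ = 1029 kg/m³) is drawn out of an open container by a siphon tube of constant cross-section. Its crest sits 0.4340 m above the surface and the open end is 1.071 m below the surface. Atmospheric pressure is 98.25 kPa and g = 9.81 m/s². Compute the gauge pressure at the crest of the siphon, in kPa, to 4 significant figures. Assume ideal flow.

From the surface to the outlet (both open to atmosphere, surface at rest): v = √(2g·h_out) = √(2·9.81·1.071) = 4.584 m/s.
The bore is uniform, so the speed at the crest is the same v. Bernoulli surface→crest: P_atm = P_top + ½ρv² + ρg·h_top.
P_top = 98250 − ½·1029·4.584² − 1029·9.81·0.4340 = 83060 Pa. So P_gauge = P_top − P_atm = -15190 Pa.

P_gauge ≈ -15.19 kPa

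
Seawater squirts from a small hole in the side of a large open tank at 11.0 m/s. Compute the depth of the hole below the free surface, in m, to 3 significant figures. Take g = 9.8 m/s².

6.17 m

Inverting v = √(2gh) gives h = v² / 2g.
h = 11.0²/(2·9.8) = 121/19.60 = 6.17 m.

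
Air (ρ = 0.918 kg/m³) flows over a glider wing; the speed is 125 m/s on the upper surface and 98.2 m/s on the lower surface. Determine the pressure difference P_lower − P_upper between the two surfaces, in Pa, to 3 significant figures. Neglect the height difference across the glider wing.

The pressure is lower where the speed is higher: ΔP = ½ρ(v_up² − v_low²).
ΔP = ½·0.918·(125² − 98.2²) = 2750 Pa.

2750 Pa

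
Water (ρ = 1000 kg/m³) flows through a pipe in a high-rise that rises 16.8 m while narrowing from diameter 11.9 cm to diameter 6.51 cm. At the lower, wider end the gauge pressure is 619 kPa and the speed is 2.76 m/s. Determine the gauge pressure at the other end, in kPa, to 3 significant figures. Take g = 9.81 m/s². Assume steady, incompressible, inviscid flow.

P₂ = 415 kPa

Continuity gives A₁v₁ = A₂v₂, so v₂ = (111 cm²)/(33.3 cm²) × 2.76 m/s = 9.22 m/s.
Energy conservation along the streamline gives P₂ = P₁ − ½ρ(v₂² − v₁²) − ρg(h₂ − h₁).
P₂ = 619000 + ½·1000·(2.76² − 9.22²) − 1000·9.81·(+16.8) = 619000 + (-38700) − (165000) = 415000 Pa.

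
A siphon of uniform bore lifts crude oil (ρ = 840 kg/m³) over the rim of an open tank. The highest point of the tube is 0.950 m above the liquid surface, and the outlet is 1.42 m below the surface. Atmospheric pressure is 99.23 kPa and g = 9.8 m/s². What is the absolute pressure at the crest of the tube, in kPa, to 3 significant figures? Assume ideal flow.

Bernoulli surface→outlet gives ½v² = g·h_out, so v = √(2·9.8·1.42) = 5.28 m/s.
With constant cross-section the crest speed equals v; applying Bernoulli from the surface up to the crest, P_top = P_atm − ½ρv² − ρg·h_top.
P_top = 99230 − ½·840·5.28² − 840·9.8·0.950 = 79700 Pa.

P_top ≈ 79.7 kPa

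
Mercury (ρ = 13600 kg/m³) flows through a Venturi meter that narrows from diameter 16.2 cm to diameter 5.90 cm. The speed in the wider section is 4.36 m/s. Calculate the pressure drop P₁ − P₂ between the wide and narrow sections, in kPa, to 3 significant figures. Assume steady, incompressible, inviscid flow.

ΔP ≈ 7220 kPa

By continuity, v₂ = v₁·A₁/A₂ = 4.36·(206/27.3) = 32.9 m/s.
Along the horizontal streamline, P + ½ρv² is constant.
P₁ − P₂ = ½·13600·(32.9² − 4.36²) = ½·13600·1060 = 7220000 Pa.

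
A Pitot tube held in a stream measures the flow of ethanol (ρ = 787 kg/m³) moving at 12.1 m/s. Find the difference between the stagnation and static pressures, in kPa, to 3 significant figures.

ΔP ≈ 57.6 kPa

At the stagnation point the flow is brought to rest, so Bernoulli gives P_stag − P_static = ½ρv².
ΔP = ½·787·12.1² = 57600 Pa.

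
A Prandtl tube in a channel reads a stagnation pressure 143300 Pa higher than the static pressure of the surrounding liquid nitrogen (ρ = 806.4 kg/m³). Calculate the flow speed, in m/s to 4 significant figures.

18.85 m/s

At the stagnation point the flow is brought to rest, so Bernoulli gives P_stag − P_static = ½ρv².
v = √(2ΔP/ρ) = √(2·143300/806.4) = 18.85 m/s.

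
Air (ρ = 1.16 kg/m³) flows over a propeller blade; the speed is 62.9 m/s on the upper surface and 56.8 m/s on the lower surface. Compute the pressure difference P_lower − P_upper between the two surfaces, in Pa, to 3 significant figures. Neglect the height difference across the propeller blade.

Bernoulli (same height): P_lower − P_upper = ½ρ(v_upper² − v_lower²).
ΔP = ½·1.16·(62.9² − 56.8²) = 423 Pa.

ΔP ≈ 423 Pa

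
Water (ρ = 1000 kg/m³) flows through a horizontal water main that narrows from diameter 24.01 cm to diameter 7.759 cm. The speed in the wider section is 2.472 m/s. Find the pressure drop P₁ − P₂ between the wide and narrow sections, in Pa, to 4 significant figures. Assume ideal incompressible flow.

The volume flow rate is constant, so v₂ = (A₁/A₂)v₁ = (452.8/47.28)·2.472 = 23.67 m/s.
Along the horizontal streamline, P + ½ρv² is constant.
P₁ − P₂ = ½·1000·(23.67² − 2.472²) = ½·1000·554.2 = 277100 Pa.

ΔP ≈ 277100 Pa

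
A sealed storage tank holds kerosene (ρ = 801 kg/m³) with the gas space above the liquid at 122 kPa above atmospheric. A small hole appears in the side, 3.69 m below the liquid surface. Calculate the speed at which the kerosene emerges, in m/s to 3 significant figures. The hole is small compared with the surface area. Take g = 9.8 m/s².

v ≈ 19.4 m/s

Take point 1 at the surface (v₁ ≈ 0) and point 2 at the hole (at atmospheric pressure). Bernoulli: P₁ + ρg h = P_atm + ½ρv₂².
With P₁ − P_atm = 122000 Pa, v₂ = √(2gh + 2ΔP/ρ) = √(2·9.8·3.69 + 2·122000/801) = 19.4 m/s.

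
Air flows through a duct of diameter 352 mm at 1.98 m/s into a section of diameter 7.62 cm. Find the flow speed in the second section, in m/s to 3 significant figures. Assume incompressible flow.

By continuity, v₂ = v₁·A₁/A₂ = 1.98·(973/45.6) = 42.3 m/s.

v₂ ≈ 42.3 m/s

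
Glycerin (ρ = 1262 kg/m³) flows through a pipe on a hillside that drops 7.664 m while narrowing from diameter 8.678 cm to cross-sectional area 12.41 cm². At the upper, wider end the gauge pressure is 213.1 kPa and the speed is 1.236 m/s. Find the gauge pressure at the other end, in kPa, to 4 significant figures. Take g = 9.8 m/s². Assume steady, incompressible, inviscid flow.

P₂ = 287.0 kPa

Continuity gives A₁v₁ = A₂v₂, so v₂ = (59.15 cm²)/(12.41 cm²) × 1.236 m/s = 5.891 m/s.
Energy conservation along the streamline gives P₂ = P₁ − ½ρ(v₂² − v₁²) − ρg(h₂ − h₁).
P₂ = 213100 + ½·1262·(1.236² − 5.891²) − 1262·9.8·(−7.664) = 213100 + (-20930) − (-94790) = 287000 Pa.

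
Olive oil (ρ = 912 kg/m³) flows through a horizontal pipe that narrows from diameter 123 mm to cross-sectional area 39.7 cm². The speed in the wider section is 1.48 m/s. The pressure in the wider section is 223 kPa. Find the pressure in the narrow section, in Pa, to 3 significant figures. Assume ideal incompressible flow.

By continuity, v₂ = v₁·A₁/A₂ = 1.48·(119/39.7) = 4.43 m/s.
Bernoulli (h₁ = h₂): P₁ − P₂ = ½ρ(v₂² − v₁²).
P₂ = P₁ − ½ρ(v₂² − v₁²) = 223000 − ½·912·(4.43² − 1.48²) = 223000 − 7950 = 215000 Pa.

215000 Pa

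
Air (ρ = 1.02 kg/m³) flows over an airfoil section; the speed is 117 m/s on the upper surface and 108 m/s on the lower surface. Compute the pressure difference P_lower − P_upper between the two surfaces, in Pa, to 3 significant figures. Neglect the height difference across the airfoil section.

1030 Pa

With negligible Δh, P + ½ρv² is constant, so P_low − P_up = ½ρ(v_up² − v_low²).
ΔP = ½·1.02·(117² − 108²) = 1030 Pa.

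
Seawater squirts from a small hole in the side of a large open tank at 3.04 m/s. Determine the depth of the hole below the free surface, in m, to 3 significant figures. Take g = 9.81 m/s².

h ≈ 0.471 m

Torricelli: v = √(2gh), so h = v²/(2g).
h = 3.04²/(2·9.81) = 9.24/19.62 = 0.471 m.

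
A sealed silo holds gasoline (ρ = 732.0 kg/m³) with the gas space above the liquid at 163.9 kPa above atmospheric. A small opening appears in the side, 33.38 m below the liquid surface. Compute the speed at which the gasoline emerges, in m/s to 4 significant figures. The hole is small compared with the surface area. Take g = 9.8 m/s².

v ≈ 33.20 m/s

Take point 1 at the surface (v₁ ≈ 0) and point 2 at the hole (at atmospheric pressure). Bernoulli: P₁ + ρg h = P_atm + ½ρv₂².
With P₁ − P_atm = 163900 Pa, v₂ = √(2gh + 2ΔP/ρ) = √(2·9.8·33.38 + 2·163900/732.0) = 33.20 m/s.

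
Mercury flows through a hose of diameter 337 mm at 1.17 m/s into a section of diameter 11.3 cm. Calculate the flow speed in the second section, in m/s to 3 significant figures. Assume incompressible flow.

10.4 m/s

Mass conservation (A₁v₁ = A₂v₂) gives v₂ = 1.17 × 892/100 = 10.4 m/s.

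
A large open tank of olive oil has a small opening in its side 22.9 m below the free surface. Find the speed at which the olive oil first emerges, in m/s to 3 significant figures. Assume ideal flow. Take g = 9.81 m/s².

v = 21.2 m/s

Bernoulli from surface to hole (P equal, v_surface ≈ 0): v = √(2gh) = √(2×9.81×22.9) = 21.2 m/s.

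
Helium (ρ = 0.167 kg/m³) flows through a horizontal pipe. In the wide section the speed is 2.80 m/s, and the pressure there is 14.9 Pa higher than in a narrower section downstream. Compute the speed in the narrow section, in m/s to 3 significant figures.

Horizontal Bernoulli: P₁ + ½ρv₁² = P₂ + ½ρv₂², so v₂² = v₁² + 2(P₁ − P₂)/ρ.
v₂ = √(2.80² + 2·14.9/0.167) = √(7.84 + 178) = 13.6 m/s.

v₂ = 13.6 m/s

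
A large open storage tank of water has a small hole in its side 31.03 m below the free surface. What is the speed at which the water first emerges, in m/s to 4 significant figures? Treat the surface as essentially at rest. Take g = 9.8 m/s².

The surface is effectively still and both ends are open, so ½v² = gh and v = √(2·9.8·31.03) = 24.66 m/s.

24.66 m/s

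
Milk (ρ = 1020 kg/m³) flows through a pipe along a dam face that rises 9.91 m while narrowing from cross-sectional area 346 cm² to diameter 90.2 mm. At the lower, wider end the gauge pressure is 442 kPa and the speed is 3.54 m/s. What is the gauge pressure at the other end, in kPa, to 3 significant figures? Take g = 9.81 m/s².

Mass conservation (A₁v₁ = A₂v₂) gives v₂ = 3.54 × 346/63.9 = 19.2 m/s.
Applying Bernoulli between the two ends and solving for P₂: P₂ = P₁ + ½ρ(v₁² − v₂²) − ρgΔh.
P₂ = 442000 + ½·1020·(3.54² − 19.2²) − 1020·9.81·(+9.91) = 442000 + (-181000) − (99200) = 162000 Pa.

P₂ ≈ 162 kPa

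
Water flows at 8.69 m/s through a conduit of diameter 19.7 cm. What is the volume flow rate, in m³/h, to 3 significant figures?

Q ≈ 954 m³/h

Q = A·v = 0.0305 m² × 8.69 m/s = 0.265 m³/s.
Converting: 0.265 m³/s × 3600 = 954 m³/h.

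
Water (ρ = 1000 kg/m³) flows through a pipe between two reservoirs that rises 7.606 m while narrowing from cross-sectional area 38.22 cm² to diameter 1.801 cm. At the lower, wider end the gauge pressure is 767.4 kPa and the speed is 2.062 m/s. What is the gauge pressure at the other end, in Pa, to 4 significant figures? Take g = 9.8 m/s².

216500 Pa

By continuity, v₂ = v₁·A₁/A₂ = 2.062·(38.22/2.548) = 30.94 m/s.
Applying Bernoulli between the two ends and solving for P₂: P₂ = P₁ + ½ρ(v₁² − v₂²) − ρgΔh.
P₂ = 767400 + ½·1000·(2.062² − 30.94²) − 1000·9.8·(+7.606) = 767400 + (-476400) − (74540) = 216500 Pa.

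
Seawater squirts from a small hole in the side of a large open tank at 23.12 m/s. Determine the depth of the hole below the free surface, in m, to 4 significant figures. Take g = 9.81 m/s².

Inverting v = √(2gh) gives h = v² / 2g.
h = 23.12²/(2·9.81) = 534.5/19.62 = 27.24 m.

h = 27.24 m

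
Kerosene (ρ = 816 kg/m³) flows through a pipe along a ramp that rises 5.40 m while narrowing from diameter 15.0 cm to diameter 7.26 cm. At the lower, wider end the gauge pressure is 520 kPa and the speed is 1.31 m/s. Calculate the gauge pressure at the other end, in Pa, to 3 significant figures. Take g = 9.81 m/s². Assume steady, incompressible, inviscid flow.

P₂ ≈ 465000 Pa

Continuity gives A₁v₁ = A₂v₂, so v₂ = (177 cm²)/(41.4 cm²) × 1.31 m/s = 5.59 m/s.
Energy conservation along the streamline gives P₂ = P₁ − ½ρ(v₂² − v₁²) − ρg(h₂ − h₁).
P₂ = 520000 + ½·816·(1.31² − 5.59²) − 816·9.81·(+5.40) = 520000 + (-12100) − (43200) = 465000 Pa.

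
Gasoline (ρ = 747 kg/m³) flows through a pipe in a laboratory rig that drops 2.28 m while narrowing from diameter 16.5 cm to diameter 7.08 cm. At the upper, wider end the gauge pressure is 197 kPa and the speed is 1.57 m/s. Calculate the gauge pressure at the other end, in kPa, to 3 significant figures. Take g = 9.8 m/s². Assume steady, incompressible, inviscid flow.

By continuity, v₂ = v₁·A₁/A₂ = 1.57·(214/39.4) = 8.53 m/s.
Bernoulli: P₁ + ½ρv₁² + ρg h₁ = P₂ + ½ρv₂² + ρg h₂, so P₂ = P₁ + ½ρ(v₁² − v₂²) − ρg(h₂ − h₁).
P₂ = 197000 + ½·747·(1.57² − 8.53²) − 747·9.8·(−2.28) = 197000 + (-26200) − (-16700) = 187000 Pa.

187 kPa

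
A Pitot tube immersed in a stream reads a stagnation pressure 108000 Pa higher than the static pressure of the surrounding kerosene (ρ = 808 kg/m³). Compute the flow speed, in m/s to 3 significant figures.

v ≈ 16.4 m/s

The dynamic pressure equals the rise in static pressure at the stagnation point: ΔP = ½ρv².
v = √(2ΔP/ρ) = √(2·108000/808) = 16.4 m/s.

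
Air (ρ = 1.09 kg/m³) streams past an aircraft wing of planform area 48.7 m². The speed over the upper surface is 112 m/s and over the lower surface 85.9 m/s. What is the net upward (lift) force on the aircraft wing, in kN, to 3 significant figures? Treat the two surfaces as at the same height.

With equal heights on the two surfaces, Bernoulli gives P_lower − P_upper = ½ρ(v_upper² − v_lower²).
ΔP = ½·1.09·(112² − 85.9²) = 2820 Pa.
Lift = ΔP · A = 2820 × 48.7 = 137000 N.

F ≈ 137 kN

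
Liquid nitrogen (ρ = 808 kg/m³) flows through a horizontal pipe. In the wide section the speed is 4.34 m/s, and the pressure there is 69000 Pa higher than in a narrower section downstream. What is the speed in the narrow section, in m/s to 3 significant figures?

v₂ ≈ 13.8 m/s

Along the level pipe P + ½ρv² is conserved, hence v₂² = v₁² + 2(P₁ − P₂)/ρ.
v₂ = √(4.34² + 2·69000/808) = √(18.8 + 171) = 13.8 m/s.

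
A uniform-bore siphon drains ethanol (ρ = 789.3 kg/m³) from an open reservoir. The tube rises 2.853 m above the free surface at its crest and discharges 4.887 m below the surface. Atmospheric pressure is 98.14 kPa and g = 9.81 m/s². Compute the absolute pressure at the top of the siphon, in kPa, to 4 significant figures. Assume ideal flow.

The outlet speed comes from Torricelli: v = √(2g·4.887) = 9.792 m/s.
With constant cross-section the crest speed equals v; applying Bernoulli from the surface up to the crest, P_top = P_atm − ½ρv² − ρg·h_top.
P_top = 98140 − ½·789.3·9.792² − 789.3·9.81·2.853 = 38210 Pa.

P_top ≈ 38.21 kPa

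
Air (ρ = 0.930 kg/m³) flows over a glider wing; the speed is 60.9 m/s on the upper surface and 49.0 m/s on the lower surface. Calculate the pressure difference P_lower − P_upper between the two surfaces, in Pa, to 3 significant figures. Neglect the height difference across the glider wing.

ΔP ≈ 608 Pa

Bernoulli (same height): P_lower − P_upper = ½ρ(v_upper² − v_lower²).
ΔP = ½·0.930·(60.9² − 49.0²) = 608 Pa.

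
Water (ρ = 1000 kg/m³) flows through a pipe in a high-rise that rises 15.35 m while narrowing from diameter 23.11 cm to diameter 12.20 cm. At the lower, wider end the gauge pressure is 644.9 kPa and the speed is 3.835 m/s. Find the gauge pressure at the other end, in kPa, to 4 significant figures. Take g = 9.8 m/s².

P₂ ≈ 407.1 kPa

By continuity, v₂ = v₁·A₁/A₂ = 3.835·(419.5/116.9) = 13.76 m/s.
Applying Bernoulli between the two ends and solving for P₂: P₂ = P₁ + ½ρ(v₁² − v₂²) − ρgΔh.
P₂ = 644900 + ½·1000·(3.835² − 13.76²) − 1000·9.8·(+15.35) = 644900 + (-87330) − (150400) = 407100 Pa.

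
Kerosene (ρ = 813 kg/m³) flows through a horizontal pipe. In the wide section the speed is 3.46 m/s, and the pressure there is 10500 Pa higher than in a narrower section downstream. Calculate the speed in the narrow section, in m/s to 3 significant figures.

With h₁ = h₂, rearranging Bernoulli gives v₂ = √(v₁² + 2ΔP/ρ).
v₂ = √(3.46² + 2·10500/813) = √(12.0 + 25.8) = 6.15 m/s.

v₂ = 6.15 m/s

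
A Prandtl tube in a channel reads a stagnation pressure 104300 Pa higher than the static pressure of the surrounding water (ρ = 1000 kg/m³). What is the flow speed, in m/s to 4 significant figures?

14.44 m/s

At the stagnation point the flow is brought to rest, so Bernoulli gives P_stag − P_static = ½ρv².
v = √(2ΔP/ρ) = √(2·104300/1000) = 14.44 m/s.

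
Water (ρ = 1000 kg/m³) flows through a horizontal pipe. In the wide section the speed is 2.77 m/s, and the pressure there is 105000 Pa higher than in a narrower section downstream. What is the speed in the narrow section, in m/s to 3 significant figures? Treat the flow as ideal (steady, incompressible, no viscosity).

v₂ = 14.8 m/s

Horizontal Bernoulli: P₁ + ½ρv₁² = P₂ + ½ρv₂², so v₂² = v₁² + 2(P₁ − P₂)/ρ.
v₂ = √(2.77² + 2·105000/1000) = √(7.67 + 210) = 14.8 m/s.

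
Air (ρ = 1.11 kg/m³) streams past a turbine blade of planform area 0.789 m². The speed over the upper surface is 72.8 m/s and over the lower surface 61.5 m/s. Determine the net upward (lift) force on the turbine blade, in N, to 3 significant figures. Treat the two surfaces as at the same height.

F ≈ 665 N

From P + ½ρv² = const at equal height, P_low − P_up = ½ρ(v_up² − v_low²).
ΔP = ½·1.11·(72.8² − 61.5²) = 842 Pa.
Lift = ΔP · A = 842 × 0.789 = 665 N.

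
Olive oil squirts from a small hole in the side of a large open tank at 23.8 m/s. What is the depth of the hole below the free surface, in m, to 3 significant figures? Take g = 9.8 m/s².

Torricelli: v = √(2gh), so h = v²/(2g).
h = 23.8²/(2·9.8) = 566/19.60 = 28.9 m.

h ≈ 28.9 m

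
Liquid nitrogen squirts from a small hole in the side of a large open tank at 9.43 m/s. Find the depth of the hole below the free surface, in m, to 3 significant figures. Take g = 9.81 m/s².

h = 4.53 m

For a small hole in a large open tank, ½v² = gh, giving h = v²/(2g).
h = 9.43²/(2·9.81) = 88.9/19.62 = 4.53 m.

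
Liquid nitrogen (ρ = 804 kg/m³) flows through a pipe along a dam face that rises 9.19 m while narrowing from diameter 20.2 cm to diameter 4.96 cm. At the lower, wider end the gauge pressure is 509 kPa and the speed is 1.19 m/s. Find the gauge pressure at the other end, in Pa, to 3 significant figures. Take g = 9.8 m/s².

281000 Pa

Mass conservation (A₁v₁ = A₂v₂) gives v₂ = 1.19 × 320/19.3 = 19.7 m/s.
Applying Bernoulli between the two ends and solving for P₂: P₂ = P₁ + ½ρ(v₁² − v₂²) − ρgΔh.
P₂ = 509000 + ½·804·(1.19² − 19.7²) − 804·9.8·(+9.19) = 509000 + (-156000) − (72400) = 281000 Pa.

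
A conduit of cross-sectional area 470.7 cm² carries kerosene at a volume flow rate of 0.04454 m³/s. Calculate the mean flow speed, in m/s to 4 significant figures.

v ≈ 0.9463 m/s

Q = 0.04454 m³/s = 0.04454 m³/s.
v = Q/A = 0.04454 / 0.04707 = 0.9463 m/s.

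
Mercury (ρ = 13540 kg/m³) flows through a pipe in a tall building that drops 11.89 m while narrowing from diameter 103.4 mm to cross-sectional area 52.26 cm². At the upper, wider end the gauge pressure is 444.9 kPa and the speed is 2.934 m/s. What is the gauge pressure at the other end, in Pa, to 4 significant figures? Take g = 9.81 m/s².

Continuity gives A₁v₁ = A₂v₂, so v₂ = (83.97 cm²)/(52.26 cm²) × 2.934 m/s = 4.714 m/s.
Bernoulli: P₁ + ½ρv₁² + ρg h₁ = P₂ + ½ρv₂² + ρg h₂, so P₂ = P₁ + ½ρ(v₁² − v₂²) − ρg(h₂ − h₁).
P₂ = 444900 + ½·13540·(2.934² − 4.714²) − 13540·9.81·(−11.89) = 444900 + (-92190) − (-1579000) = 1932000 Pa.

P₂ ≈ 1932000 Pa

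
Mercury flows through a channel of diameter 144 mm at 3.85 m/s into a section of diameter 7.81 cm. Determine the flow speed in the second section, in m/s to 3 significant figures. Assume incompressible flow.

v₂ ≈ 13.1 m/s

By continuity, v₂ = v₁·A₁/A₂ = 3.85·(163/47.9) = 13.1 m/s.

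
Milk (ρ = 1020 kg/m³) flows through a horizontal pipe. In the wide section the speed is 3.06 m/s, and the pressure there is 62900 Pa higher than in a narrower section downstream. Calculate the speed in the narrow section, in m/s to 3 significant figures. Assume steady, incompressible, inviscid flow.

With h₁ = h₂, rearranging Bernoulli gives v₂ = √(v₁² + 2ΔP/ρ).
v₂ = √(3.06² + 2·62900/1020) = √(9.36 + 123) = 11.5 m/s.

v₂ = 11.5 m/s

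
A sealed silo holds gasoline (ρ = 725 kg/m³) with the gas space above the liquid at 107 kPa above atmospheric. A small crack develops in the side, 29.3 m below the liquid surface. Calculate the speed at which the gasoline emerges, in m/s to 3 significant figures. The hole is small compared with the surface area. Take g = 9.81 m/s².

Take point 1 at the surface (v₁ ≈ 0) and point 2 at the hole (at atmospheric pressure). Bernoulli: P₁ + ρg h = P_atm + ½ρv₂².
With P₁ − P_atm = 107000 Pa, v₂ = √(2gh + 2ΔP/ρ) = √(2·9.81·29.3 + 2·107000/725) = 29.5 m/s.

v ≈ 29.5 m/s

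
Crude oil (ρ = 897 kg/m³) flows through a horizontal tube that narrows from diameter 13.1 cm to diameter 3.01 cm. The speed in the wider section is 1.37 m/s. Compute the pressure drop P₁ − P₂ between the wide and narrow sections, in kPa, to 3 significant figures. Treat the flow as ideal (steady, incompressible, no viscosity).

Mass conservation (A₁v₁ = A₂v₂) gives v₂ = 1.37 × 135/7.12 = 25.9 m/s.
Bernoulli (h₁ = h₂): P₁ − P₂ = ½ρ(v₂² − v₁²).
P₁ − P₂ = ½·897·(25.9² − 1.37²) = ½·897·672 = 301000 Pa.

301 kPa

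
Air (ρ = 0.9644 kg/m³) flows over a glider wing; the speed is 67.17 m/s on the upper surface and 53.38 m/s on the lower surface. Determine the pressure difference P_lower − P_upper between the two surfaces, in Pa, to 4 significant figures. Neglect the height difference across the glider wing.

ΔP ≈ 801.6 Pa

Bernoulli (same height): P_lower − P_upper = ½ρ(v_upper² − v_lower²).
ΔP = ½·0.9644·(67.17² − 53.38²) = 801.6 Pa.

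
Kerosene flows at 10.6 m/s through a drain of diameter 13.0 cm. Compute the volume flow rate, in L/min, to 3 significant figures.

Q ≈ 8440 L/min

Q = A·v = 0.0133 m² × 10.6 m/s = 0.141 m³/s.
Converting: 0.141 m³/s × 60000 = 8440 L/min.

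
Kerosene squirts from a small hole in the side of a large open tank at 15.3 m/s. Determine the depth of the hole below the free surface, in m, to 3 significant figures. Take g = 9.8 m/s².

Inverting v = √(2gh) gives h = v² / 2g.
h = 15.3²/(2·9.8) = 234/19.60 = 11.9 m.

h ≈ 11.9 m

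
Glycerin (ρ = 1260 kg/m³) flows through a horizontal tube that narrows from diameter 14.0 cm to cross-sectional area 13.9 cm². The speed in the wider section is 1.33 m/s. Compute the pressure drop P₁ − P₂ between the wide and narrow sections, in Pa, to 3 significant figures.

ΔP ≈ 136000 Pa

The volume flow rate is constant, so v₂ = (A₁/A₂)v₁ = (154/13.9)·1.33 = 14.7 m/s.
Bernoulli (h₁ = h₂): P₁ − P₂ = ½ρ(v₂² − v₁²).
P₁ − P₂ = ½·1260·(14.7² − 1.33²) = ½·1260·215 = 136000 Pa.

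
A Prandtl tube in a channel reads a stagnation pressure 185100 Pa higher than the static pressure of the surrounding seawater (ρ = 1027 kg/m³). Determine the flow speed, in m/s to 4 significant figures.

Bernoulli between the free stream and the stagnation point: ½ρv² = P_stag − P_static.
v = √(2ΔP/ρ) = √(2·185100/1027) = 18.99 m/s.

v ≈ 18.99 m/s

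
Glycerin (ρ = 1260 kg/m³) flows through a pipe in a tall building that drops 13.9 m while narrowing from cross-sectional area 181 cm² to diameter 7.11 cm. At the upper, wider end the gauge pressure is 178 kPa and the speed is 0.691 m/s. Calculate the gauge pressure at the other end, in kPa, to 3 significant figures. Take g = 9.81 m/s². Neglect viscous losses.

P₂ ≈ 344 kPa

Continuity gives A₁v₁ = A₂v₂, so v₂ = (181 cm²)/(39.7 cm²) × 0.691 m/s = 3.15 m/s.
Bernoulli: P₁ + ½ρv₁² + ρg h₁ = P₂ + ½ρv₂² + ρg h₂, so P₂ = P₁ + ½ρ(v₁² − v₂²) − ρg(h₂ − h₁).
P₂ = 178000 + ½·1260·(0.691² − 3.15²) − 1260·9.81·(−13.9) = 178000 + (-5950) − (-172000) = 344000 Pa.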